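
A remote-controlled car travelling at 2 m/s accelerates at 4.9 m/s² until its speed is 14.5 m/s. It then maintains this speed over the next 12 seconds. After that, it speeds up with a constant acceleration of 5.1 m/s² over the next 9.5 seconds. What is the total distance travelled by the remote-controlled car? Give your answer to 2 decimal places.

562.93 m

Phase 1 (accelerating): v₀ = 2.00 m/s, a = 4.9 m/s².
v = v₀ + at → t = (14.5 − 2.00) / 4.9 = 2.55 s
v² = v₀² + 2aΔx → Δx = (14.5² − 2.00²)/(2·4.9) = 21.0 m

Phase 2 (constant speed): v₀ = 14.5 m/s, a = 0 m/s².
v = v₀ + at = 14.5 + (0)(12) = 14.5 m/s
Δx = v₀t + ½at² = 14.5·12 + 0.5·0·12² = 174 m

Phase 3 (accelerating): v₀ = 14.5 m/s, a = 5.1 m/s².
v = v₀ + at = 14.5 + (5.1)(9.5) = 62.9 m/s
Δx = v₀t + ½at² = 14.5·9.5 + 0.5·5.1·9.5² = 368 m
Total distance = 21.0 + 174 + 368 = 563 m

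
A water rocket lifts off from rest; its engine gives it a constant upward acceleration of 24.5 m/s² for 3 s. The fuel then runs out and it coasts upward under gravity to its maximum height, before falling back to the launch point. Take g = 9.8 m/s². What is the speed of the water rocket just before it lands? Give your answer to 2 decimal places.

86.97 m/s

Phase 1 (powered ascent): v₀ = 0 m/s, a = 24.5 m/s².
v = v₀ + at = 0 + (24.5)(3) = 73.5 m/s
Δx = v₀t + ½at² = 0·3 + 0.5·24.5·3² = 110 m

Phase 2 (coasting upward): v₀ = 73.5 m/s, a = -9.8 m/s².
v = v₀ + at → t = (0 − 73.5) / -9.8 = 7.50 s
v² = v₀² + 2aΔx → Δx = (0² − 73.5²)/(2·-9.8) = 276 m

Phase 3 (free fall): v₀ = 0 m/s, a = -9.8 m/s².
Falls 386 m from rest: t = √(2·386/9.8) = 8.87 s; v = g·t = 87.0 m/s.
Impact speed = 87.0 m/s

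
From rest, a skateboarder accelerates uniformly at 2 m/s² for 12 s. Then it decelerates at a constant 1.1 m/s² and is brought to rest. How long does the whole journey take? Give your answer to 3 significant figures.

Phase 1 (accelerating): v₀ = 0 m/s, a = 2 m/s².
v = v₀ + at = 0 + (2)(12) = 24.0 m/s
Δx = v₀t + ½at² = 0·12 + 0.5·2·12² = 144 m

Phase 2 (decelerating): v₀ = 24.0 m/s, a = -1.1 m/s².
v = v₀ + at → t = (0 − 24.0) / -1.1 = 21.8 s
v² = v₀² + 2aΔx → Δx = (0² − 24.0²)/(2·-1.1) = 262 m
Total time = 12.0 + 21.8 = 33.8 s

33.8 s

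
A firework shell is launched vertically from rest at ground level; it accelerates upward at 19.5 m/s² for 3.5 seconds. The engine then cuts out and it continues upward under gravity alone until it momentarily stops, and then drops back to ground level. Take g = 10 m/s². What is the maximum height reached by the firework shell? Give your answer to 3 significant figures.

352 m

Phase 1 (powered ascent): v₀ = 0 m/s, a = 19.5 m/s².
v = v₀ + at = 0 + (19.5)(3.5) = 68.2 m/s
Δx = v₀t + ½at² = 0·3.5 + 0.5·19.5·3.5² = 119 m

Phase 2 (coasting upward): v₀ = 68.2 m/s, a = -10 m/s².
v = v₀ + at → t = (0 − 68.2) / -10 = 6.83 s
v² = v₀² + 2aΔx → Δx = (0² − 68.2²)/(2·-10) = 233 m
Maximum height = 119 + 233 = 352 m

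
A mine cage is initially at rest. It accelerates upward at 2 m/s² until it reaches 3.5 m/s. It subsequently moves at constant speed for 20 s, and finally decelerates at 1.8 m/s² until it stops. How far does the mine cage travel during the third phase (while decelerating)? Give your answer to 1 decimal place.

Phase 1 (accelerating): v₀ = 0 m/s, a = 2 m/s².
v = v₀ + at → t = (3.5 − 0) / 2 = 1.75 s
v² = v₀² + 2aΔx → Δx = (3.5² − 0²)/(2·2) = 3.06 m

Phase 2 (constant speed): v₀ = 3.50 m/s, a = 0 m/s².
v = v₀ + at = 3.50 + (0)(20) = 3.50 m/s
Δx = v₀t + ½at² = 3.50·20 + 0.5·0·20² = 70.0 m

Phase 3 (decelerating): v₀ = 3.50 m/s, a = -1.8 m/s².
v = v₀ + at → t = (0 − 3.50) / -1.8 = 1.94 s
v² = v₀² + 2aΔx → Δx = (0² − 3.50²)/(2·-1.8) = 3.40 m
Distance in phase 3 = 3.40 m

3.4 m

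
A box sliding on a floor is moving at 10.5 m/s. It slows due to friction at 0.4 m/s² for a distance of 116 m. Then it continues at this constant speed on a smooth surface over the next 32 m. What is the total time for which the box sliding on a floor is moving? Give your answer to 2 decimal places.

Phase 1 (decelerating): v₀ = 10.5 m/s, a = -0.4 m/s².
v² = v₀² + 2aΔx = 10.5² + 2·-0.4·116 = 17.4 → v = 4.18 m/s
t = (v − v₀)/a = (4.18 − 10.5)/-0.4 = 15.8 s

Phase 2 (constant speed): v₀ = 4.18 m/s, a = 0 m/s².
Constant speed: t = d/v = 32/4.18 = 7.66 s
Total time = 15.8 + 7.66 = 23.5 s

23.47 s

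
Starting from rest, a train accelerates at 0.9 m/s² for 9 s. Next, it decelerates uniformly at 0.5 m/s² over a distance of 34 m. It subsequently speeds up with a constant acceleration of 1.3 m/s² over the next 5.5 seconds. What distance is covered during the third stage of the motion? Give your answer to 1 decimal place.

50.6 m

Phase 1 (accelerating): v₀ = 0 m/s, a = 0.9 m/s².
v = v₀ + at = 0 + (0.9)(9) = 8.10 m/s
Δx = v₀t + ½at² = 0·9 + 0.5·0.9·9² = 36.4 m

Phase 2 (decelerating): v₀ = 8.10 m/s, a = -0.5 m/s².
v² = v₀² + 2aΔx = 8.10² + 2·-0.5·34 = 31.6 → v = 5.62 m/s
t = (v − v₀)/a = (5.62 − 8.10)/-0.5 = 4.96 s

Phase 3 (accelerating): v₀ = 5.62 m/s, a = 1.3 m/s².
v = v₀ + at = 5.62 + (1.3)(5.5) = 12.8 m/s
Δx = v₀t + ½at² = 5.62·5.5 + 0.5·1.3·5.5² = 50.6 m
Distance in phase 3 = 50.6 m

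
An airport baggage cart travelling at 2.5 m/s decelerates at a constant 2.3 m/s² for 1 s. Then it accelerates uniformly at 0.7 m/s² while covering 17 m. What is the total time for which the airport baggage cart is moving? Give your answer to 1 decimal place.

7.7 s

Phase 1 (decelerating): v₀ = 2.50 m/s, a = -2.3 m/s².
v = v₀ + at = 2.50 + (-2.3)(1) = 0.200 m/s
Δx = v₀t + ½at² = 2.50·1 + 0.5·-2.3·1² = 1.35 m

Phase 2 (accelerating): v₀ = 0.200 m/s, a = 0.7 m/s².
v² = v₀² + 2aΔx = 0.200² + 2·0.7·17 = 23.8 → v = 4.88 m/s
t = (v − v₀)/a = (4.88 − 0.200)/0.7 = 6.69 s
Total time = 1.00 + 6.69 = 7.69 s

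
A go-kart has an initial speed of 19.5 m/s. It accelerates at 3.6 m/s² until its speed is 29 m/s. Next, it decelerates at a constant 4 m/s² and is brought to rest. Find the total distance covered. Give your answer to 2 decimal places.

Phase 1 (accelerating): v₀ = 19.5 m/s, a = 3.6 m/s².
v = v₀ + at → t = (29 − 19.5) / 3.6 = 2.64 s
v² = v₀² + 2aΔx → Δx = (29² − 19.5²)/(2·3.6) = 64.0 m

Phase 2 (decelerating): v₀ = 29.0 m/s, a = -4 m/s².
v = v₀ + at → t = (0 − 29.0) / -4 = 7.25 s
v² = v₀² + 2aΔx → Δx = (0² − 29.0²)/(2·-4) = 105 m
Total distance = 64.0 + 105 = 169 m

169.12 m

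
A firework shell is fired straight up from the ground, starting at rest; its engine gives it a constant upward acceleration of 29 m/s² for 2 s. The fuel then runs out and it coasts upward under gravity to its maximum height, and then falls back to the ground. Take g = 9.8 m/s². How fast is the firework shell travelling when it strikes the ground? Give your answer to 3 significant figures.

67.1 m/s

Phase 1 (powered ascent): v₀ = 0 m/s, a = 29 m/s².
v = v₀ + at = 0 + (29)(2) = 58.0 m/s
Δx = v₀t + ½at² = 0·2 + 0.5·29·2² = 58.0 m

Phase 2 (coasting upward): v₀ = 58.0 m/s, a = -9.8 m/s².
v = v₀ + at → t = (0 − 58.0) / -9.8 = 5.92 s
v² = v₀² + 2aΔx → Δx = (0² − 58.0²)/(2·-9.8) = 172 m

Phase 3 (free fall): v₀ = 0 m/s, a = -9.8 m/s².
Falls 230 m from rest: t = √(2·230/9.8) = 6.85 s; v = g·t = 67.1 m/s.
Impact speed = 67.1 m/s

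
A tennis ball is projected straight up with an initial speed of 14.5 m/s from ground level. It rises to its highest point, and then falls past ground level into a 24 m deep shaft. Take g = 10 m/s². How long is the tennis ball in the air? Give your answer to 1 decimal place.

Phase 1 (rising): v₀ = 14.5 m/s, a = -10 m/s².
v = v₀ + at → t = (0 − 14.5) / -10 = 1.45 s
v² = v₀² + 2aΔx → Δx = (0² − 14.5²)/(2·-10) = 10.5 m

Phase 2 (falling): v₀ = 0 m/s, a = -10 m/s².
Falls 34.5 m from rest: t = √(2·34.5/10) = 2.63 s; v = g·t = 26.3 m/s.
Total time = 1.45 + 2.63 = 4.08 s

4.1 s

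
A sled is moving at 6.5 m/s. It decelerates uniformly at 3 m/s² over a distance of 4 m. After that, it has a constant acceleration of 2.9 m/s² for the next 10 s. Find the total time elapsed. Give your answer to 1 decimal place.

Phase 1 (decelerating): v₀ = 6.50 m/s, a = -3 m/s².
v² = v₀² + 2aΔx = 6.50² + 2·-3·4 = 18.2 → v = 4.27 m/s
t = (v − v₀)/a = (4.27 − 6.50)/-3 = 0.743 s

Phase 2 (accelerating): v₀ = 4.27 m/s, a = 2.9 m/s².
v = v₀ + at = 4.27 + (2.9)(10) = 33.3 m/s
Δx = v₀t + ½at² = 4.27·10 + 0.5·2.9·10² = 188 m
Total time = 0.743 + 10.0 = 10.7 s

10.7 s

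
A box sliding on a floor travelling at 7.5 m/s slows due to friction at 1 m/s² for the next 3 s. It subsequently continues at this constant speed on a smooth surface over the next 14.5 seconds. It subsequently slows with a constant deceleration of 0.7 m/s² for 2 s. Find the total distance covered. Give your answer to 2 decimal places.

90.85 m

Phase 1 (decelerating): v₀ = 7.50 m/s, a = -1 m/s².
v = v₀ + at = 7.50 + (-1)(3) = 4.50 m/s
Δx = v₀t + ½at² = 7.50·3 + 0.5·-1·3² = 18.0 m

Phase 2 (constant speed): v₀ = 4.50 m/s, a = 0 m/s².
v = v₀ + at = 4.50 + (0)(14.5) = 4.50 m/s
Δx = v₀t + ½at² = 4.50·14.5 + 0.5·0·14.5² = 65.2 m

Phase 3 (decelerating): v₀ = 4.50 m/s, a = -0.7 m/s².
v = v₀ + at = 4.50 + (-0.7)(2) = 3.10 m/s
Δx = v₀t + ½at² = 4.50·2 + 0.5·-0.7·2² = 7.60 m
Total distance = 18.0 + 65.2 + 7.60 = 90.8 m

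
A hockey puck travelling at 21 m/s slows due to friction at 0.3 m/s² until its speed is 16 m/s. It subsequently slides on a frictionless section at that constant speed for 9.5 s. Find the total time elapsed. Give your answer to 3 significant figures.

26.2 s

Phase 1 (decelerating): v₀ = 21.0 m/s, a = -0.3 m/s².
v = v₀ + at → t = (16 − 21.0) / -0.3 = 16.7 s
v² = v₀² + 2aΔx → Δx = (16² − 21.0²)/(2·-0.3) = 308 m

Phase 2 (constant speed): v₀ = 16.0 m/s, a = 0 m/s².
v = v₀ + at = 16.0 + (0)(9.5) = 16.0 m/s
Δx = v₀t + ½at² = 16.0·9.5 + 0.5·0·9.5² = 152 m
Total time = 16.7 + 9.50 = 26.2 s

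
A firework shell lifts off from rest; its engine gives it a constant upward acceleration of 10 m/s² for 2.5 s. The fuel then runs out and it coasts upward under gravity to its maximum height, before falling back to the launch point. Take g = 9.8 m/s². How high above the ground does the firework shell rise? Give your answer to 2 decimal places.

Phase 1 (powered ascent): v₀ = 0 m/s, a = 10 m/s².
v = v₀ + at = 0 + (10)(2.5) = 25.0 m/s
Δx = v₀t + ½at² = 0·2.5 + 0.5·10·2.5² = 31.2 m

Phase 2 (coasting upward): v₀ = 25.0 m/s, a = -9.8 m/s².
v = v₀ + at → t = (0 − 25.0) / -9.8 = 2.55 s
v² = v₀² + 2aΔx → Δx = (0² − 25.0²)/(2·-9.8) = 31.9 m
Maximum height = 31.2 + 31.9 = 63.1 m

63.14 m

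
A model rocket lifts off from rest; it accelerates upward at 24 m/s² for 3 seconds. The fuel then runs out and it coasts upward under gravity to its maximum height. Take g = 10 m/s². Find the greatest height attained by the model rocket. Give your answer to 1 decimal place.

Phase 1 (powered ascent): v₀ = 0 m/s, a = 24 m/s².
v = v₀ + at = 0 + (24)(3) = 72.0 m/s
Δx = v₀t + ½at² = 0·3 + 0.5·24·3² = 108 m

Phase 2 (coasting upward): v₀ = 72.0 m/s, a = -10 m/s².
v = v₀ + at → t = (0 − 72.0) / -10 = 7.20 s
v² = v₀² + 2aΔx → Δx = (0² − 72.0²)/(2·-10) = 259 m
Maximum height = 108 + 259 = 367 m

367.2 m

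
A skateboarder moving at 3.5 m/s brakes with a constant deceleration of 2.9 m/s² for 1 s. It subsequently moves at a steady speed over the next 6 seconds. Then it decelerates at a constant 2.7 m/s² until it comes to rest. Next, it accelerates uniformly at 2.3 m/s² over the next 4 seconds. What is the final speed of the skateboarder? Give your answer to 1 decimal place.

Phase 1 (decelerating): v₀ = 3.50 m/s, a = -2.9 m/s².
v = v₀ + at = 3.50 + (-2.9)(1) = 0.600 m/s
Δx = v₀t + ½at² = 3.50·1 + 0.5·-2.9·1² = 2.05 m

Phase 2 (constant speed): v₀ = 0.600 m/s, a = 0 m/s².
v = v₀ + at = 0.600 + (0)(6) = 0.600 m/s
Δx = v₀t + ½at² = 0.600·6 + 0.5·0·6² = 3.60 m

Phase 3 (decelerating): v₀ = 0.600 m/s, a = -2.7 m/s².
v = v₀ + at → t = (0 − 0.600) / -2.7 = 0.222 s
v² = v₀² + 2aΔx → Δx = (0² − 0.600²)/(2·-2.7) = 0.0667 m

Phase 4 (accelerating): v₀ = 0 m/s, a = 2.3 m/s².
v = v₀ + at = 0 + (2.3)(4) = 9.20 m/s
Δx = v₀t + ½at² = 0·4 + 0.5·2.3·4² = 18.4 m
Final speed = 9.20 m/s

9.2 m/s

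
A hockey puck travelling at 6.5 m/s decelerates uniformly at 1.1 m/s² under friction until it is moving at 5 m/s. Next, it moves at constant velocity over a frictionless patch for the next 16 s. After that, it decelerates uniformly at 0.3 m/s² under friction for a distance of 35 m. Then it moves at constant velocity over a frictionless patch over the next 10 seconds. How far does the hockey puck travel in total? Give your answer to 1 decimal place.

142.8 m

Phase 1 (decelerating): v₀ = 6.50 m/s, a = -1.1 m/s².
v = v₀ + at → t = (5 − 6.50) / -1.1 = 1.36 s
v² = v₀² + 2aΔx → Δx = (5² − 6.50²)/(2·-1.1) = 7.84 m

Phase 2 (constant speed): v₀ = 5.00 m/s, a = 0 m/s².
v = v₀ + at = 5.00 + (0)(16) = 5.00 m/s
Δx = v₀t + ½at² = 5.00·16 + 0.5·0·16² = 80.0 m

Phase 3 (decelerating): v₀ = 5.00 m/s, a = -0.3 m/s².
v² = v₀² + 2aΔx = 5.00² + 2·-0.3·35 = 4.00 → v = 2.00 m/s
t = (v − v₀)/a = (2.00 − 5.00)/-0.3 = 10.0 s

Phase 4 (constant speed): v₀ = 2.00 m/s, a = 0 m/s².
v = v₀ + at = 2.00 + (0)(10) = 2.00 m/s
Δx = v₀t + ½at² = 2.00·10 + 0.5·0·10² = 20.0 m
Total distance = 7.84 + 80.0 + 35.0 + 20.0 = 143 m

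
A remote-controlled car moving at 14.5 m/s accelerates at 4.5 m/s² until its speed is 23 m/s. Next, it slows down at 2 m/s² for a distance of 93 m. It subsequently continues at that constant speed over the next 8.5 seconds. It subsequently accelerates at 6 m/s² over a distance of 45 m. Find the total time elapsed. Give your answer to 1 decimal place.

Phase 1 (accelerating): v₀ = 14.5 m/s, a = 4.5 m/s².
v = v₀ + at → t = (23 − 14.5) / 4.5 = 1.89 s
v² = v₀² + 2aΔx → Δx = (23² − 14.5²)/(2·4.5) = 35.4 m

Phase 2 (decelerating): v₀ = 23.0 m/s, a = -2 m/s².
v² = v₀² + 2aΔx = 23.0² + 2·-2·93 = 157 → v = 12.5 m/s
t = (v − v₀)/a = (12.5 − 23.0)/-2 = 5.24 s

Phase 3 (constant speed): v₀ = 12.5 m/s, a = 0 m/s².
v = v₀ + at = 12.5 + (0)(8.5) = 12.5 m/s
Δx = v₀t + ½at² = 12.5·8.5 + 0.5·0·8.5² = 107 m

Phase 4 (accelerating): v₀ = 12.5 m/s, a = 6 m/s².
v² = v₀² + 2aΔx = 12.5² + 2·6·45 = 697 → v = 26.4 m/s
t = (v − v₀)/a = (26.4 − 12.5)/6 = 2.31 s
Total time = 1.89 + 5.24 + 8.50 + 2.31 = 17.9 s

17.9 s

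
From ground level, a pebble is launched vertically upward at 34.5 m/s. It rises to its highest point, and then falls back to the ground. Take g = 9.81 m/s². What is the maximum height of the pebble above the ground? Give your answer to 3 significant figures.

Phase 1 (rising): v₀ = 34.5 m/s, a = -9.81 m/s².
v = v₀ + at → t = (0 − 34.5) / -9.81 = 3.52 s
v² = v₀² + 2aΔx → Δx = (0² − 34.5²)/(2·-9.81) = 60.7 m
Maximum height = 60.7 m

60.7 m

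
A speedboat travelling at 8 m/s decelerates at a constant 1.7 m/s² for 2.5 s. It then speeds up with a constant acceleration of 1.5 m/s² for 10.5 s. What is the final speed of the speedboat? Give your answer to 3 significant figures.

19.5 m/s

Phase 1 (decelerating): v₀ = 8.00 m/s, a = -1.7 m/s².
v = v₀ + at = 8.00 + (-1.7)(2.5) = 3.75 m/s
Δx = v₀t + ½at² = 8.00·2.5 + 0.5·-1.7·2.5² = 14.7 m

Phase 2 (accelerating): v₀ = 3.75 m/s, a = 1.5 m/s².
v = v₀ + at = 3.75 + (1.5)(10.5) = 19.5 m/s
Δx = v₀t + ½at² = 3.75·10.5 + 0.5·1.5·10.5² = 122 m
Final speed = 19.5 m/s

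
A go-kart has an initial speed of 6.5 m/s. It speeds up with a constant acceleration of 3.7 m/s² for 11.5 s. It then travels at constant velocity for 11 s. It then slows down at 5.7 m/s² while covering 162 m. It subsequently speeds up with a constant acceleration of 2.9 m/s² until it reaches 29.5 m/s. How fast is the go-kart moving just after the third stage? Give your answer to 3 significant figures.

23.6 m/s

Phase 1 (accelerating): v₀ = 6.50 m/s, a = 3.7 m/s².
v = v₀ + at = 6.50 + (3.7)(11.5) = 49.1 m/s
Δx = v₀t + ½at² = 6.50·11.5 + 0.5·3.7·11.5² = 319 m

Phase 2 (constant speed): v₀ = 49.1 m/s, a = 0 m/s².
v = v₀ + at = 49.1 + (0)(11) = 49.1 m/s
Δx = v₀t + ½at² = 49.1·11 + 0.5·0·11² = 540 m

Phase 3 (decelerating): v₀ = 49.1 m/s, a = -5.7 m/s².
v² = v₀² + 2aΔx = 49.1² + 2·-5.7·162 = 559 → v = 23.6 m/s
t = (v − v₀)/a = (23.6 − 49.1)/-5.7 = 4.46 s
Speed at end of phase 3 = 23.6 m/s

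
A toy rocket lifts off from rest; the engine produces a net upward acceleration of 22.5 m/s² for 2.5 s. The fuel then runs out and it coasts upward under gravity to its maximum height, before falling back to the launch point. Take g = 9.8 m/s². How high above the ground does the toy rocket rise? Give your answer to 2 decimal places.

231.74 m

Phase 1 (powered ascent): v₀ = 0 m/s, a = 22.5 m/s².
v = v₀ + at = 0 + (22.5)(2.5) = 56.2 m/s
Δx = v₀t + ½at² = 0·2.5 + 0.5·22.5·2.5² = 70.3 m

Phase 2 (coasting upward): v₀ = 56.2 m/s, a = -9.8 m/s².
v = v₀ + at → t = (0 − 56.2) / -9.8 = 5.74 s
v² = v₀² + 2aΔx → Δx = (0² − 56.2²)/(2·-9.8) = 161 m
Maximum height = 70.3 + 161 = 232 m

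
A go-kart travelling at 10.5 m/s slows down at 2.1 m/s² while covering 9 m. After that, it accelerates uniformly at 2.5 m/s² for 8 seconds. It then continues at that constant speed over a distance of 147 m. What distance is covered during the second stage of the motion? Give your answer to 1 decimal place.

148.1 m

Phase 1 (decelerating): v₀ = 10.5 m/s, a = -2.1 m/s².
v² = v₀² + 2aΔx = 10.5² + 2·-2.1·9 = 72.4 → v = 8.51 m/s
t = (v − v₀)/a = (8.51 − 10.5)/-2.1 = 0.947 s

Phase 2 (accelerating): v₀ = 8.51 m/s, a = 2.5 m/s².
v = v₀ + at = 8.51 + (2.5)(8) = 28.5 m/s
Δx = v₀t + ½at² = 8.51·8 + 0.5·2.5·8² = 148 m
Distance in phase 2 = 148 m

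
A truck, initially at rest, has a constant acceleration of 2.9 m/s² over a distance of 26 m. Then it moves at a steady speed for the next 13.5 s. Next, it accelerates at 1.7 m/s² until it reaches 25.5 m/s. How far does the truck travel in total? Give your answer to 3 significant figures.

Phase 1 (accelerating): v₀ = 0 m/s, a = 2.9 m/s².
v² = v₀² + 2aΔx = 0² + 2·2.9·26 = 151 → v = 12.3 m/s
t = (v − v₀)/a = (12.3 − 0)/2.9 = 4.23 s

Phase 2 (constant speed): v₀ = 12.3 m/s, a = 0 m/s².
v = v₀ + at = 12.3 + (0)(13.5) = 12.3 m/s
Δx = v₀t + ½at² = 12.3·13.5 + 0.5·0·13.5² = 166 m

Phase 3 (accelerating): v₀ = 12.3 m/s, a = 1.7 m/s².
v = v₀ + at → t = (25.5 − 12.3) / 1.7 = 7.78 s
v² = v₀² + 2aΔx → Δx = (25.5² − 12.3²)/(2·1.7) = 147 m
Total distance = 26.0 + 166 + 147 = 339 m

339 m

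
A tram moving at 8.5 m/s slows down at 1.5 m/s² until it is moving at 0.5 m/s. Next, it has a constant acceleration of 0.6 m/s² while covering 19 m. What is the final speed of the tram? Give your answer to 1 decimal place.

Phase 1 (decelerating): v₀ = 8.50 m/s, a = -1.5 m/s².
v = v₀ + at → t = (0.5 − 8.50) / -1.5 = 5.33 s
v² = v₀² + 2aΔx → Δx = (0.5² − 8.50²)/(2·-1.5) = 24.0 m

Phase 2 (accelerating): v₀ = 0.500 m/s, a = 0.6 m/s².
v² = v₀² + 2aΔx = 0.500² + 2·0.6·19 = 23.1 → v = 4.80 m/s
t = (v − v₀)/a = (4.80 − 0.500)/0.6 = 7.17 s
Final speed = 4.80 m/s

4.8 m/s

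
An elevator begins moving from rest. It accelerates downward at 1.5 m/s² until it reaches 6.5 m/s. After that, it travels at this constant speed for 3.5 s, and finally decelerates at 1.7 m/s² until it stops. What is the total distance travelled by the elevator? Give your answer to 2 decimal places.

Phase 1 (accelerating): v₀ = 0 m/s, a = 1.5 m/s².
v = v₀ + at → t = (6.5 − 0) / 1.5 = 4.33 s
v² = v₀² + 2aΔx → Δx = (6.5² − 0²)/(2·1.5) = 14.1 m

Phase 2 (constant speed): v₀ = 6.50 m/s, a = 0 m/s².
v = v₀ + at = 6.50 + (0)(3.5) = 6.50 m/s
Δx = v₀t + ½at² = 6.50·3.5 + 0.5·0·3.5² = 22.8 m

Phase 3 (decelerating): v₀ = 6.50 m/s, a = -1.7 m/s².
v = v₀ + at → t = (0 − 6.50) / -1.7 = 3.82 s
v² = v₀² + 2aΔx → Δx = (0² − 6.50²)/(2·-1.7) = 12.4 m
Total distance = 14.1 + 22.8 + 12.4 = 49.3 m

49.26 m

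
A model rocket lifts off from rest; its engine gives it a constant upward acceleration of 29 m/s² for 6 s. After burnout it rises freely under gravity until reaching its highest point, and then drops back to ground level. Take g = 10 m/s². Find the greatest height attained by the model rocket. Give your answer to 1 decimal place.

2035.8 m

Phase 1 (powered ascent): v₀ = 0 m/s, a = 29 m/s².
v = v₀ + at = 0 + (29)(6) = 174 m/s
Δx = v₀t + ½at² = 0·6 + 0.5·29·6² = 522 m

Phase 2 (coasting upward): v₀ = 174 m/s, a = -10 m/s².
v = v₀ + at → t = (0 − 174) / -10 = 17.4 s
v² = v₀² + 2aΔx → Δx = (0² − 174²)/(2·-10) = 1510 m
Maximum height = 522 + 1510 = 2040 m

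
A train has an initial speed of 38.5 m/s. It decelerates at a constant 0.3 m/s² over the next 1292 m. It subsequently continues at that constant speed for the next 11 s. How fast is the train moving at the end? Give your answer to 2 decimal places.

26.59 m/s

Phase 1 (decelerating): v₀ = 38.5 m/s, a = -0.3 m/s².
v² = v₀² + 2aΔx = 38.5² + 2·-0.3·1292 = 707 → v = 26.6 m/s
t = (v − v₀)/a = (26.6 − 38.5)/-0.3 = 39.7 s

Phase 2 (constant speed): v₀ = 26.6 m/s, a = 0 m/s².
v = v₀ + at = 26.6 + (0)(11) = 26.6 m/s
Δx = v₀t + ½at² = 26.6·11 + 0.5·0·11² = 292 m
Final speed = 26.6 m/s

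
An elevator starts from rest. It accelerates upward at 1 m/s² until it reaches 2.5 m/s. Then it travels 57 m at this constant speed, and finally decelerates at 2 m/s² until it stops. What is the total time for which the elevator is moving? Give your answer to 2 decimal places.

Phase 1 (accelerating): v₀ = 0 m/s, a = 1 m/s².
v = v₀ + at → t = (2.5 − 0) / 1 = 2.50 s
v² = v₀² + 2aΔx → Δx = (2.5² − 0²)/(2·1) = 3.12 m

Phase 2 (constant speed): v₀ = 2.50 m/s, a = 0 m/s².
Constant speed: t = d/v = 57/2.50 = 22.8 s

Phase 3 (decelerating): v₀ = 2.50 m/s, a = -2 m/s².
v = v₀ + at → t = (0 − 2.50) / -2 = 1.25 s
v² = v₀² + 2aΔx → Δx = (0² − 2.50²)/(2·-2) = 1.56 m
Total time = 2.50 + 22.8 + 1.25 = 26.6 s

26.55 s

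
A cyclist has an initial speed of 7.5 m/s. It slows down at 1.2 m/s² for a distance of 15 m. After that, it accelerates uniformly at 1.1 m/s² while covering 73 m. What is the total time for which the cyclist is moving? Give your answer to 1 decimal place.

10.6 s

Phase 1 (decelerating): v₀ = 7.50 m/s, a = -1.2 m/s².
v² = v₀² + 2aΔx = 7.50² + 2·-1.2·15 = 20.2 → v = 4.50 m/s
t = (v − v₀)/a = (4.50 − 7.50)/-1.2 = 2.50 s

Phase 2 (accelerating): v₀ = 4.50 m/s, a = 1.1 m/s².
v² = v₀² + 2aΔx = 4.50² + 2·1.1·73 = 181 → v = 13.4 m/s
t = (v − v₀)/a = (13.4 − 4.50)/1.1 = 8.13 s
Total time = 2.50 + 8.13 = 10.6 s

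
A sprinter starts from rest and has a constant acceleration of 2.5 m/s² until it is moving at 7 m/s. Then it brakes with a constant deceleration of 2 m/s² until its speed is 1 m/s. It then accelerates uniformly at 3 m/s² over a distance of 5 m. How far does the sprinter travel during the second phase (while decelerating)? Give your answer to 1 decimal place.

12.0 m

Phase 1 (accelerating): v₀ = 0 m/s, a = 2.5 m/s².
v = v₀ + at → t = (7 − 0) / 2.5 = 2.80 s
v² = v₀² + 2aΔx → Δx = (7² − 0²)/(2·2.5) = 9.80 m

Phase 2 (decelerating): v₀ = 7.00 m/s, a = -2 m/s².
v = v₀ + at → t = (1 − 7.00) / -2 = 3.00 s
v² = v₀² + 2aΔx → Δx = (1² − 7.00²)/(2·-2) = 12.0 m
Distance in phase 2 = 12.0 m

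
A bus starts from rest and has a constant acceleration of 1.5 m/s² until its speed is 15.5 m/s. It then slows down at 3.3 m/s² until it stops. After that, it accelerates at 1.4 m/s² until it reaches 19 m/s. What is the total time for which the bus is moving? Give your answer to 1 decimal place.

28.6 s

Phase 1 (accelerating): v₀ = 0 m/s, a = 1.5 m/s².
v = v₀ + at → t = (15.5 − 0) / 1.5 = 10.3 s
v² = v₀² + 2aΔx → Δx = (15.5² − 0²)/(2·1.5) = 80.1 m

Phase 2 (decelerating): v₀ = 15.5 m/s, a = -3.3 m/s².
v = v₀ + at → t = (0 − 15.5) / -3.3 = 4.70 s
v² = v₀² + 2aΔx → Δx = (0² − 15.5²)/(2·-3.3) = 36.4 m

Phase 3 (accelerating): v₀ = 0 m/s, a = 1.4 m/s².
v = v₀ + at → t = (19 − 0) / 1.4 = 13.6 s
v² = v₀² + 2aΔx → Δx = (19² − 0²)/(2·1.4) = 129 m
Total time = 10.3 + 4.70 + 13.6 = 28.6 s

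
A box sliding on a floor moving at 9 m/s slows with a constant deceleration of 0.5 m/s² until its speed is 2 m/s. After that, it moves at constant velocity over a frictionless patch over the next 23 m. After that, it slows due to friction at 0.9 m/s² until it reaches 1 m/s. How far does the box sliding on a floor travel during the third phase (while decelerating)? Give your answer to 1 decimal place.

1.7 m

Phase 1 (decelerating): v₀ = 9.00 m/s, a = -0.5 m/s².
v = v₀ + at → t = (2 − 9.00) / -0.5 = 14.0 s
v² = v₀² + 2aΔx → Δx = (2² − 9.00²)/(2·-0.5) = 77.0 m

Phase 2 (constant speed): v₀ = 2.00 m/s, a = 0 m/s².
Constant speed: t = d/v = 23/2.00 = 11.5 s

Phase 3 (decelerating): v₀ = 2.00 m/s, a = -0.9 m/s².
v = v₀ + at → t = (1 − 2.00) / -0.9 = 1.11 s
v² = v₀² + 2aΔx → Δx = (1² − 2.00²)/(2·-0.9) = 1.67 m
Distance in phase 3 = 1.67 m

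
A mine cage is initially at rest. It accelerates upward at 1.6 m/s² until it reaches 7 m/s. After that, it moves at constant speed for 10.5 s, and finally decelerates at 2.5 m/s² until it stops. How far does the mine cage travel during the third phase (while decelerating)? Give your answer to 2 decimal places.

9.80 m

Phase 1 (accelerating): v₀ = 0 m/s, a = 1.6 m/s².
v = v₀ + at → t = (7 − 0) / 1.6 = 4.38 s
v² = v₀² + 2aΔx → Δx = (7² − 0²)/(2·1.6) = 15.3 m

Phase 2 (constant speed): v₀ = 7.00 m/s, a = 0 m/s².
v = v₀ + at = 7.00 + (0)(10.5) = 7.00 m/s
Δx = v₀t + ½at² = 7.00·10.5 + 0.5·0·10.5² = 73.5 m

Phase 3 (decelerating): v₀ = 7.00 m/s, a = -2.5 m/s².
v = v₀ + at → t = (0 − 7.00) / -2.5 = 2.80 s
v² = v₀² + 2aΔx → Δx = (0² − 7.00²)/(2·-2.5) = 9.80 m
Distance in phase 3 = 9.80 m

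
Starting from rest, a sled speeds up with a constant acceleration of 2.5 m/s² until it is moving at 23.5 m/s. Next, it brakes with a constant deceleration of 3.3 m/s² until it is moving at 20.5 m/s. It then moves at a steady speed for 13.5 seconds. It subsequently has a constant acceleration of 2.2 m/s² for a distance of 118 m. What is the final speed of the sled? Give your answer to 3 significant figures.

Phase 1 (accelerating): v₀ = 0 m/s, a = 2.5 m/s².
v = v₀ + at → t = (23.5 − 0) / 2.5 = 9.40 s
v² = v₀² + 2aΔx → Δx = (23.5² − 0²)/(2·2.5) = 110 m

Phase 2 (decelerating): v₀ = 23.5 m/s, a = -3.3 m/s².
v = v₀ + at → t = (20.5 − 23.5) / -3.3 = 0.909 s
v² = v₀² + 2aΔx → Δx = (20.5² − 23.5²)/(2·-3.3) = 20.0 m

Phase 3 (constant speed): v₀ = 20.5 m/s, a = 0 m/s².
v = v₀ + at = 20.5 + (0)(13.5) = 20.5 m/s
Δx = v₀t + ½at² = 20.5·13.5 + 0.5·0·13.5² = 277 m

Phase 4 (accelerating): v₀ = 20.5 m/s, a = 2.2 m/s².
v² = v₀² + 2aΔx = 20.5² + 2·2.2·118 = 939 → v = 30.7 m/s
t = (v − v₀)/a = (30.7 − 20.5)/2.2 = 4.61 s
Final speed = 30.7 m/s

30.7 m/s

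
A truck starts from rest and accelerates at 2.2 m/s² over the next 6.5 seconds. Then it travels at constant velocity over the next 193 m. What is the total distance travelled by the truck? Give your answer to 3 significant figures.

239 m

Phase 1 (accelerating): v₀ = 0 m/s, a = 2.2 m/s².
v = v₀ + at = 0 + (2.2)(6.5) = 14.3 m/s
Δx = v₀t + ½at² = 0·6.5 + 0.5·2.2·6.5² = 46.5 m

Phase 2 (constant speed): v₀ = 14.3 m/s, a = 0 m/s².
Constant speed: t = d/v = 193/14.3 = 13.5 s
Total distance = 46.5 + 193 = 239 m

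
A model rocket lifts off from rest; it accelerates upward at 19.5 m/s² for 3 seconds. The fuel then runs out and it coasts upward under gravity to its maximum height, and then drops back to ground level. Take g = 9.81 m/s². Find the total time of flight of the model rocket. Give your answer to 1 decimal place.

Phase 1 (powered ascent): v₀ = 0 m/s, a = 19.5 m/s².
v = v₀ + at = 0 + (19.5)(3) = 58.5 m/s
Δx = v₀t + ½at² = 0·3 + 0.5·19.5·3² = 87.8 m

Phase 2 (coasting upward): v₀ = 58.5 m/s, a = -9.81 m/s².
v = v₀ + at → t = (0 − 58.5) / -9.81 = 5.96 s
v² = v₀² + 2aΔx → Δx = (0² − 58.5²)/(2·-9.81) = 174 m

Phase 3 (free fall): v₀ = 0 m/s, a = -9.81 m/s².
Falls 262 m from rest: t = √(2·262/9.81) = 7.31 s; v = g·t = 71.7 m/s.
Total time = 3.00 + 5.96 + 7.31 = 16.3 s

16.3 s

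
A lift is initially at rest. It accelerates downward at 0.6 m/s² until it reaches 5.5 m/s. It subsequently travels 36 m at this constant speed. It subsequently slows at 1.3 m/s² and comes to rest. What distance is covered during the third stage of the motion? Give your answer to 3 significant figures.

11.6 m

Phase 1 (accelerating): v₀ = 0 m/s, a = 0.6 m/s².
v = v₀ + at → t = (5.5 − 0) / 0.6 = 9.17 s
v² = v₀² + 2aΔx → Δx = (5.5² − 0²)/(2·0.6) = 25.2 m

Phase 2 (constant speed): v₀ = 5.50 m/s, a = 0 m/s².
Constant speed: t = d/v = 36/5.50 = 6.55 s

Phase 3 (decelerating): v₀ = 5.50 m/s, a = -1.3 m/s².
v = v₀ + at → t = (0 − 5.50) / -1.3 = 4.23 s
v² = v₀² + 2aΔx → Δx = (0² − 5.50²)/(2·-1.3) = 11.6 m
Distance in phase 3 = 11.6 m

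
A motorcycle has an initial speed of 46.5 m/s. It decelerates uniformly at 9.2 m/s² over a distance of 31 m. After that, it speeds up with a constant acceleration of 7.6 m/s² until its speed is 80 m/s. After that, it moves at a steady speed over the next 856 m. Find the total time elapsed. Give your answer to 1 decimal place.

16.7 s

Phase 1 (decelerating): v₀ = 46.5 m/s, a = -9.2 m/s².
v² = v₀² + 2aΔx = 46.5² + 2·-9.2·31 = 1590 → v = 39.9 m/s
t = (v − v₀)/a = (39.9 − 46.5)/-9.2 = 0.718 s

Phase 2 (accelerating): v₀ = 39.9 m/s, a = 7.6 m/s².
v = v₀ + at → t = (80 − 39.9) / 7.6 = 5.28 s
v² = v₀² + 2aΔx → Δx = (80² − 39.9²)/(2·7.6) = 316 m

Phase 3 (constant speed): v₀ = 80.0 m/s, a = 0 m/s².
Constant speed: t = d/v = 856/80.0 = 10.7 s
Total time = 0.718 + 5.28 + 10.7 = 16.7 s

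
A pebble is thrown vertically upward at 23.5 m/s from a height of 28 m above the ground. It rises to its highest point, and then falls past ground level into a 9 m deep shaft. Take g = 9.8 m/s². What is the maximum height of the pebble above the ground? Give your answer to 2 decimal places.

Phase 1 (rising): v₀ = 23.5 m/s, a = -9.8 m/s².
v = v₀ + at → t = (0 − 23.5) / -9.8 = 2.40 s
v² = v₀² + 2aΔx → Δx = (0² − 23.5²)/(2·-9.8) = 28.2 m
Maximum height = 28 + 28.2 = 56.2 m

56.18 m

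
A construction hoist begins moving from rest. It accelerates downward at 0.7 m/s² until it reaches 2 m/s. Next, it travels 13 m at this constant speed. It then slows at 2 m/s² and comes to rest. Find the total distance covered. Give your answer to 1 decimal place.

16.9 m

Phase 1 (accelerating): v₀ = 0 m/s, a = 0.7 m/s².
v = v₀ + at → t = (2 − 0) / 0.7 = 2.86 s
v² = v₀² + 2aΔx → Δx = (2² − 0²)/(2·0.7) = 2.86 m

Phase 2 (constant speed): v₀ = 2.00 m/s, a = 0 m/s².
Constant speed: t = d/v = 13/2.00 = 6.50 s

Phase 3 (decelerating): v₀ = 2.00 m/s, a = -2 m/s².
v = v₀ + at → t = (0 − 2.00) / -2 = 1.00 s
v² = v₀² + 2aΔx → Δx = (0² − 2.00²)/(2·-2) = 1.00 m
Total distance = 2.86 + 13.0 + 1.00 = 16.9 m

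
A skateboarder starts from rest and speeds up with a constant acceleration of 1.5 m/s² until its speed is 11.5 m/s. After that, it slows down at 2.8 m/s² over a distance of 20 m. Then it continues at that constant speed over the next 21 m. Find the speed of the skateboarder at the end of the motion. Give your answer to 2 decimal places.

4.50 m/s

Phase 1 (accelerating): v₀ = 0 m/s, a = 1.5 m/s².
v = v₀ + at → t = (11.5 − 0) / 1.5 = 7.67 s
v² = v₀² + 2aΔx → Δx = (11.5² − 0²)/(2·1.5) = 44.1 m

Phase 2 (decelerating): v₀ = 11.5 m/s, a = -2.8 m/s².
v² = v₀² + 2aΔx = 11.5² + 2·-2.8·20 = 20.2 → v = 4.50 m/s
t = (v − v₀)/a = (4.50 − 11.5)/-2.8 = 2.50 s

Phase 3 (constant speed): v₀ = 4.50 m/s, a = 0 m/s².
Constant speed: t = d/v = 21/4.50 = 4.67 s
Final speed = 4.50 m/s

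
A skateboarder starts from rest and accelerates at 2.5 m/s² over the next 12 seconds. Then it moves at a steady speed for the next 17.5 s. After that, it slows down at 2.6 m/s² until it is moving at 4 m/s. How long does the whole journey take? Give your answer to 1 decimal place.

39.5 s

Phase 1 (accelerating): v₀ = 0 m/s, a = 2.5 m/s².
v = v₀ + at = 0 + (2.5)(12) = 30.0 m/s
Δx = v₀t + ½at² = 0·12 + 0.5·2.5·12² = 180 m

Phase 2 (constant speed): v₀ = 30.0 m/s, a = 0 m/s².
v = v₀ + at = 30.0 + (0)(17.5) = 30.0 m/s
Δx = v₀t + ½at² = 30.0·17.5 + 0.5·0·17.5² = 525 m

Phase 3 (decelerating): v₀ = 30.0 m/s, a = -2.6 m/s².
v = v₀ + at → t = (4 − 30.0) / -2.6 = 10.0 s
v² = v₀² + 2aΔx → Δx = (4² − 30.0²)/(2·-2.6) = 170 m
Total time = 12.0 + 17.5 + 10.0 = 39.5 s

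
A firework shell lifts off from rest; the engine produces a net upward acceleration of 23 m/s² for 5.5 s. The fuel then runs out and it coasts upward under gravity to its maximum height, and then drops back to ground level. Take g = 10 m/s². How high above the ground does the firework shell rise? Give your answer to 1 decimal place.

1148.0 m

Phase 1 (powered ascent): v₀ = 0 m/s, a = 23 m/s².
v = v₀ + at = 0 + (23)(5.5) = 126 m/s
Δx = v₀t + ½at² = 0·5.5 + 0.5·23·5.5² = 348 m

Phase 2 (coasting upward): v₀ = 126 m/s, a = -10 m/s².
v = v₀ + at → t = (0 − 126) / -10 = 12.7 s
v² = v₀² + 2aΔx → Δx = (0² − 126²)/(2·-10) = 800 m
Maximum height = 348 + 800 = 1150 m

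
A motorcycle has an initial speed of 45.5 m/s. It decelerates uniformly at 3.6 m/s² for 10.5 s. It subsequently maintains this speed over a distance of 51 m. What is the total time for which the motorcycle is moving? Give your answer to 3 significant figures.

Phase 1 (decelerating): v₀ = 45.5 m/s, a = -3.6 m/s².
v = v₀ + at = 45.5 + (-3.6)(10.5) = 7.70 m/s
Δx = v₀t + ½at² = 45.5·10.5 + 0.5·-3.6·10.5² = 279 m

Phase 2 (constant speed): v₀ = 7.70 m/s, a = 0 m/s².
Constant speed: t = d/v = 51/7.70 = 6.62 s
Total time = 10.5 + 6.62 = 17.1 s

17.1 s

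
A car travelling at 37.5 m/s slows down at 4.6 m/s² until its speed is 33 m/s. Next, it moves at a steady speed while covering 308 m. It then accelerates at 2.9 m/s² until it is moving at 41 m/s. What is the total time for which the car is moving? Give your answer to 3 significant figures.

Phase 1 (decelerating): v₀ = 37.5 m/s, a = -4.6 m/s².
v = v₀ + at → t = (33 − 37.5) / -4.6 = 0.978 s
v² = v₀² + 2aΔx → Δx = (33² − 37.5²)/(2·-4.6) = 34.5 m

Phase 2 (constant speed): v₀ = 33.0 m/s, a = 0 m/s².
Constant speed: t = d/v = 308/33.0 = 9.33 s

Phase 3 (accelerating): v₀ = 33.0 m/s, a = 2.9 m/s².
v = v₀ + at → t = (41 − 33.0) / 2.9 = 2.76 s
v² = v₀² + 2aΔx → Δx = (41² − 33.0²)/(2·2.9) = 102 m
Total time = 0.978 + 9.33 + 2.76 = 13.1 s

13.1 s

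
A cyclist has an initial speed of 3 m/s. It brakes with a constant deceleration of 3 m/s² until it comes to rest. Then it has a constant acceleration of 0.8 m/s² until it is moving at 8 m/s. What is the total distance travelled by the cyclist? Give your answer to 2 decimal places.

41.50 m

Phase 1 (decelerating): v₀ = 3.00 m/s, a = -3 m/s².
v = v₀ + at → t = (0 − 3.00) / -3 = 1.00 s
v² = v₀² + 2aΔx → Δx = (0² − 3.00²)/(2·-3) = 1.50 m

Phase 2 (accelerating): v₀ = 0 m/s, a = 0.8 m/s².
v = v₀ + at → t = (8 − 0) / 0.8 = 10.0 s
v² = v₀² + 2aΔx → Δx = (8² − 0²)/(2·0.8) = 40.0 m
Total distance = 1.50 + 40.0 = 41.5 m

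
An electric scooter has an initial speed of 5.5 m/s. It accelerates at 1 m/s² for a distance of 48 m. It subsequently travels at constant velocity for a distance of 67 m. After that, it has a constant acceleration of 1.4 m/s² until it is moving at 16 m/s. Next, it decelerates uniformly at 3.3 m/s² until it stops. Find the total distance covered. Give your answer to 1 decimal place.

200.1 m

Phase 1 (accelerating): v₀ = 5.50 m/s, a = 1 m/s².
v² = v₀² + 2aΔx = 5.50² + 2·1·48 = 126 → v = 11.2 m/s
t = (v − v₀)/a = (11.2 − 5.50)/1 = 5.74 s

Phase 2 (constant speed): v₀ = 11.2 m/s, a = 0 m/s².
Constant speed: t = d/v = 67/11.2 = 5.96 s

Phase 3 (accelerating): v₀ = 11.2 m/s, a = 1.4 m/s².
v = v₀ + at → t = (16 − 11.2) / 1.4 = 3.40 s
v² = v₀² + 2aΔx → Δx = (16² − 11.2²)/(2·1.4) = 46.3 m

Phase 4 (decelerating): v₀ = 16.0 m/s, a = -3.3 m/s².
v = v₀ + at → t = (0 − 16.0) / -3.3 = 4.85 s
v² = v₀² + 2aΔx → Δx = (0² − 16.0²)/(2·-3.3) = 38.8 m
Total distance = 48.0 + 67.0 + 46.3 + 38.8 = 200 m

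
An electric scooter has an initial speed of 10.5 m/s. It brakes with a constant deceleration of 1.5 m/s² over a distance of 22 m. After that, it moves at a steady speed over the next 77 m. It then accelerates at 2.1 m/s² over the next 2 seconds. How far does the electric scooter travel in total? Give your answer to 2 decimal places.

Phase 1 (decelerating): v₀ = 10.5 m/s, a = -1.5 m/s².
v² = v₀² + 2aΔx = 10.5² + 2·-1.5·22 = 44.2 → v = 6.65 m/s
t = (v − v₀)/a = (6.65 − 10.5)/-1.5 = 2.57 s

Phase 2 (constant speed): v₀ = 6.65 m/s, a = 0 m/s².
Constant speed: t = d/v = 77/6.65 = 11.6 s

Phase 3 (accelerating): v₀ = 6.65 m/s, a = 2.1 m/s².
v = v₀ + at = 6.65 + (2.1)(2) = 10.9 m/s
Δx = v₀t + ½at² = 6.65·2 + 0.5·2.1·2² = 17.5 m
Total distance = 22.0 + 77.0 + 17.5 = 117 m

116.50 m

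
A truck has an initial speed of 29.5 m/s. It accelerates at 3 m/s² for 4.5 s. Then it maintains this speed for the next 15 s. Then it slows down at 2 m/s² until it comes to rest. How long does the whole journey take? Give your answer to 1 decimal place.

Phase 1 (accelerating): v₀ = 29.5 m/s, a = 3 m/s².
v = v₀ + at = 29.5 + (3)(4.5) = 43.0 m/s
Δx = v₀t + ½at² = 29.5·4.5 + 0.5·3·4.5² = 163 m

Phase 2 (constant speed): v₀ = 43.0 m/s, a = 0 m/s².
v = v₀ + at = 43.0 + (0)(15) = 43.0 m/s
Δx = v₀t + ½at² = 43.0·15 + 0.5·0·15² = 645 m

Phase 3 (decelerating): v₀ = 43.0 m/s, a = -2 m/s².
v = v₀ + at → t = (0 − 43.0) / -2 = 21.5 s
v² = v₀² + 2aΔx → Δx = (0² − 43.0²)/(2·-2) = 462 m
Total time = 4.50 + 15.0 + 21.5 = 41.0 s

41.0 s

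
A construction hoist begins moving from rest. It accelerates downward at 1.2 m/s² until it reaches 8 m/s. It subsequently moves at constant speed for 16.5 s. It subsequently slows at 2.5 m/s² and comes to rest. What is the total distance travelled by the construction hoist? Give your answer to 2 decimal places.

Phase 1 (accelerating): v₀ = 0 m/s, a = 1.2 m/s².
v = v₀ + at → t = (8 − 0) / 1.2 = 6.67 s
v² = v₀² + 2aΔx → Δx = (8² − 0²)/(2·1.2) = 26.7 m

Phase 2 (constant speed): v₀ = 8.00 m/s, a = 0 m/s².
v = v₀ + at = 8.00 + (0)(16.5) = 8.00 m/s
Δx = v₀t + ½at² = 8.00·16.5 + 0.5·0·16.5² = 132 m

Phase 3 (decelerating): v₀ = 8.00 m/s, a = -2.5 m/s².
v = v₀ + at → t = (0 − 8.00) / -2.5 = 3.20 s
v² = v₀² + 2aΔx → Δx = (0² − 8.00²)/(2·-2.5) = 12.8 m
Total distance = 26.7 + 132 + 12.8 = 171 m

171.47 m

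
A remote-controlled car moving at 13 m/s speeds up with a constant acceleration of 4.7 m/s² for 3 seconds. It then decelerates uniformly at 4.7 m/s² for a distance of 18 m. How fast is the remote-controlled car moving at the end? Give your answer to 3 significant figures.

Phase 1 (accelerating): v₀ = 13.0 m/s, a = 4.7 m/s².
v = v₀ + at = 13.0 + (4.7)(3) = 27.1 m/s
Δx = v₀t + ½at² = 13.0·3 + 0.5·4.7·3² = 60.2 m

Phase 2 (decelerating): v₀ = 27.1 m/s, a = -4.7 m/s².
v² = v₀² + 2aΔx = 27.1² + 2·-4.7·18 = 565 → v = 23.8 m/s
t = (v − v₀)/a = (23.8 − 27.1)/-4.7 = 0.708 s
Final speed = 23.8 m/s

23.8 m/s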